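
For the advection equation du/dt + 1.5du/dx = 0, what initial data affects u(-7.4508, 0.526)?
A single point: x = -8.2398. The characteristic through (-7.4508, 0.526) is x - 1.5t = const, so x = -7.4508 - 1.5·0.526 = -8.2398.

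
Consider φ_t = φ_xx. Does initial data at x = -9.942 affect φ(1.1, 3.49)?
Yes, for any finite x. The heat equation has infinite propagation speed, so all initial data affects all points at any t > 0.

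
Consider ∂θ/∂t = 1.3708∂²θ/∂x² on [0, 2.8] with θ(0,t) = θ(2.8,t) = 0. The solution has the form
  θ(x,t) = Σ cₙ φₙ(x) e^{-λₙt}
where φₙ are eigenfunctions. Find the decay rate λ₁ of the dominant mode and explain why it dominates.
Eigenvalues: λₙ = 1.3708n²π²/2.8².
First three modes:
  n=1: λ₁ = 1.3708π²/2.8² ≈ 1.726
  n=2: λ₂ = 5.4832π²/2.8² ≈ 6.903 (4× faster decay)
  n=3: λ₃ = 12.3372π²/2.8² ≈ 15.531 (9× faster decay)
As t → ∞, higher modes decay exponentially faster. The n=1 mode dominates: θ ~ c₁ sin(πx/2.8) e^{-λ₁t}.
Decay rate: λ₁ = 1.3708π²/2.8² ≈ 1.726.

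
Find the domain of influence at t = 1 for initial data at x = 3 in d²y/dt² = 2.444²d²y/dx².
Domain of influence: [0.556, 5.444]. Data at x = 3 spreads outward at speed 2.444.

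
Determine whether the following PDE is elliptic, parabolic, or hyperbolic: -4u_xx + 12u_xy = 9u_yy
Rewriting in standard form: -4u_xx + 12u_xy - 9u_yy = 0. Coefficients: A = -4, B = 12, C = -9. B² - 4AC = 0, which is zero, so the equation is parabolic.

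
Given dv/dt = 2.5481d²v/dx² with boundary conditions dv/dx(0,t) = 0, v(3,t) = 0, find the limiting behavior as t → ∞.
v → 0. Heat escapes through the Dirichlet boundary.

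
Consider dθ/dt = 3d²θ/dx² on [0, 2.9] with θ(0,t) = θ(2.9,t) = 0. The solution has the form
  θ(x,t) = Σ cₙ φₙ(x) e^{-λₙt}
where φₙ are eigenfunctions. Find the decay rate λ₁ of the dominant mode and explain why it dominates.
Eigenvalues: λₙ = 3n²π²/2.9².
First three modes:
  n=1: λ₁ = 3π²/2.9² ≈ 3.521
  n=2: λ₂ = 12π²/2.9² ≈ 14.083 (4× faster decay)
  n=3: λ₃ = 27π²/2.9² ≈ 31.686 (9× faster decay)
As t → ∞, higher modes decay exponentially faster. The n=1 mode dominates: θ ~ c₁ sin(πx/2.9) e^{-λ₁t}.
Decay rate: λ₁ = 3π²/2.9² ≈ 3.521.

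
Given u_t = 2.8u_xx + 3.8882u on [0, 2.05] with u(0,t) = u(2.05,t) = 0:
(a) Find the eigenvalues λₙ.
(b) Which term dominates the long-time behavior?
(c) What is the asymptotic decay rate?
Eigenvalues: λₙ = 2.8n²π²/2.05² - 3.8882.
First three modes:
  n=1: λ₁ = 2.8π²/2.05² - 3.8882 ≈ 2.688
  n=2: λ₂ = 11.2π²/2.05² - 3.8882 ≈ 22.415
  n=3: λ₃ = 25.2π²/2.05² - 3.8882 ≈ 55.294
Since 2.8π²/2.05² ≈ 6.576 > 3.8882, all λₙ > 0.
The n=1 mode decays slowest → dominates as t → ∞.
Asymptotic: u ~ c₁ sin(πx/2.05) e^{-λ₁t} with decay rate λ₁ ≈ 2.688.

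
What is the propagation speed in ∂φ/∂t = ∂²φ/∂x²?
Infinite. The heat equation is parabolic, not hyperbolic, so disturbances propagate instantly.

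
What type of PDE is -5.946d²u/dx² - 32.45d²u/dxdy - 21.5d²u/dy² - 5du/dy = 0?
With A = -5.946, B = -32.45, C = -21.5, the discriminant is 541.6465. This is a hyperbolic PDE.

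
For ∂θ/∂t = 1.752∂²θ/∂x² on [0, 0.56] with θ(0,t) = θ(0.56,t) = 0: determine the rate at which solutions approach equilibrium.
Eigenvalues: λₙ = 1.752n²π²/0.56².
First three modes:
  n=1: λ₁ = 1.752π²/0.56² ≈ 55.139
  n=2: λ₂ = 7.008π²/0.56² ≈ 220.555 (4× faster decay)
  n=3: λ₃ = 15.768π²/0.56² ≈ 496.25 (9× faster decay)
As t → ∞, higher modes decay exponentially faster. The n=1 mode dominates: θ ~ c₁ sin(πx/0.56) e^{-λ₁t}.
Decay rate: λ₁ = 1.752π²/0.56² ≈ 55.139.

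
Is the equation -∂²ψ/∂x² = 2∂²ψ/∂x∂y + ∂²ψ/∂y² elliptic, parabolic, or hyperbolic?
Rewriting in standard form: -∂²ψ/∂x² - 2∂²ψ/∂x∂y - ∂²ψ/∂y² = 0. Computing B² - 4AC with A = -1, B = -2, C = -1: discriminant = 0 (zero). Answer: parabolic.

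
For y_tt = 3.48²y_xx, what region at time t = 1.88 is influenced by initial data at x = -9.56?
Domain of influence: [-16.1024, -3.0176]. Data at x = -9.56 spreads outward at speed 3.48.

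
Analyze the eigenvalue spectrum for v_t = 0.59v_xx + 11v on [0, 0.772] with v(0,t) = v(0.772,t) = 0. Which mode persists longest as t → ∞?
Eigenvalues: λₙ = 0.59n²π²/0.772² - 11.
First three modes:
  n=1: λ₁ = 0.59π²/0.772² - 11 ≈ -1.229
  n=2: λ₂ = 2.36π²/0.772² - 11 ≈ 28.082
  n=3: λ₃ = 5.31π²/0.772² - 11 ≈ 76.935
Since 0.59π²/0.772² ≈ 9.771 < 11, λ₁ < 0.
The n=1 mode grows fastest (−λₙ is largest for n=1) → dominates.
Asymptotic: v ~ c₁ sin(πx/0.772) e^{1.229t} (exponential growth at rate −λ₁ ≈ 1.229).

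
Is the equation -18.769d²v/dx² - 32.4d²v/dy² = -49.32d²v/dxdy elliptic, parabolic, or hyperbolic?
Rewriting in standard form: -18.769d²v/dx² + 49.32d²v/dxdy - 32.4d²v/dy² = 0. Computing B² - 4AC with A = -18.769, B = 49.32, C = -32.4: discriminant = 0 (zero). Answer: parabolic.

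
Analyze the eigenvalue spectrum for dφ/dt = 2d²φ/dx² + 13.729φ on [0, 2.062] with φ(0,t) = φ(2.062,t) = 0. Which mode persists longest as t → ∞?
Eigenvalues: λₙ = 2n²π²/2.062² - 13.729.
First three modes:
  n=1: λ₁ = 2π²/2.062² - 13.729 ≈ -9.086
  n=2: λ₂ = 8π²/2.062² - 13.729 ≈ 4.841
  n=3: λ₃ = 18π²/2.062² - 13.729 ≈ 28.054
Since 2π²/2.062² ≈ 4.643 < 13.729, λ₁ < 0.
The n=1 mode grows fastest (−λₙ is largest for n=1) → dominates.
Asymptotic: φ ~ c₁ sin(πx/2.062) e^{9.086t} (exponential growth at rate −λ₁ ≈ 9.086).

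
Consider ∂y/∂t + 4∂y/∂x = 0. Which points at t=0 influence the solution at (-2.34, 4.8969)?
A single point: x = -21.9276. The characteristic through (-2.34, 4.8969) is x - 4t = const, so x = -2.34 - 4·4.8969 = -21.9276.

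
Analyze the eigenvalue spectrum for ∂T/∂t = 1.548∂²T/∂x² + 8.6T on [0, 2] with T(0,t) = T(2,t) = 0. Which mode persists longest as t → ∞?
Eigenvalues: λₙ = 1.548n²π²/2² - 8.6.
First three modes:
  n=1: λ₁ = 1.548π²/2² - 8.6 ≈ -4.78
  n=2: λ₂ = 6.192π²/2² - 8.6 ≈ 6.678
  n=3: λ₃ = 13.932π²/2² - 8.6 ≈ 25.776
Since 1.548π²/2² ≈ 3.82 < 8.6, λ₁ < 0.
The n=1 mode grows fastest (−λₙ is largest for n=1) → dominates.
Asymptotic: T ~ c₁ sin(πx/2) e^{4.78t} (exponential growth at rate −λ₁ ≈ 4.78).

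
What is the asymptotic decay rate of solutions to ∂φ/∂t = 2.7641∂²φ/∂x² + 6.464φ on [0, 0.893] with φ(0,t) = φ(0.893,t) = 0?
Eigenvalues: λₙ = 2.7641n²π²/0.893² - 6.464.
First three modes:
  n=1: λ₁ = 2.7641π²/0.893² - 6.464 ≈ 27.746
  n=2: λ₂ = 11.0564π²/0.893² - 6.464 ≈ 130.375
  n=3: λ₃ = 24.8769π²/0.893² - 6.464 ≈ 301.424
Since 2.7641π²/0.893² ≈ 34.21 > 6.464, all λₙ > 0.
The n=1 mode decays slowest → dominates as t → ∞.
Asymptotic: φ ~ c₁ sin(πx/0.893) e^{-λ₁t} with decay rate λ₁ ≈ 27.746.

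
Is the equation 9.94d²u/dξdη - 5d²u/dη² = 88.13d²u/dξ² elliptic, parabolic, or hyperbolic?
Rewriting in standard form: -88.13d²u/dξ² + 9.94d²u/dξdη - 5d²u/dη² = 0. Computing B² - 4AC with A = -88.13, B = 9.94, C = -5: discriminant = -1663.7964 (negative). Answer: elliptic.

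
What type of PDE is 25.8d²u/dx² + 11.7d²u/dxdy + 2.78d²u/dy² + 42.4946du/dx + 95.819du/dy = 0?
With A = 25.8, B = 11.7, C = 2.78, the discriminant is -150.006. This is an elliptic PDE.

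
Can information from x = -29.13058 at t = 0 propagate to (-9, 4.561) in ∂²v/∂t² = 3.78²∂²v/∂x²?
No. The domain of dependence is [-26.24058, 8.24058], and -29.13058 is outside this interval.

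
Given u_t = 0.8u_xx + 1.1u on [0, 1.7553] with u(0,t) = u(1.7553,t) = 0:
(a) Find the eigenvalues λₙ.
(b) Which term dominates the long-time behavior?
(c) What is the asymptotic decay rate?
Eigenvalues: λₙ = 0.8n²π²/1.7553² - 1.1.
First three modes:
  n=1: λ₁ = 0.8π²/1.7553² - 1.1 ≈ 1.463
  n=2: λ₂ = 3.2π²/1.7553² - 1.1 ≈ 9.151
  n=3: λ₃ = 7.2π²/1.7553² - 1.1 ≈ 21.964
Since 0.8π²/1.7553² ≈ 2.563 > 1.1, all λₙ > 0.
The n=1 mode decays slowest → dominates as t → ∞.
Asymptotic: u ~ c₁ sin(πx/1.7553) e^{-λ₁t} with decay rate λ₁ ≈ 1.463.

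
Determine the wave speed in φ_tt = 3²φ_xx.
Speed = 3. Information travels along characteristics x = x₀ ± 3t.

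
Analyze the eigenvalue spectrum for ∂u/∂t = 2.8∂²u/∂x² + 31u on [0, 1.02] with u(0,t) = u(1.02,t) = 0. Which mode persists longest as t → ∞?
Eigenvalues: λₙ = 2.8n²π²/1.02² - 31.
First three modes:
  n=1: λ₁ = 2.8π²/1.02² - 31 ≈ -4.438
  n=2: λ₂ = 11.2π²/1.02² - 31 ≈ 75.247
  n=3: λ₃ = 25.2π²/1.02² - 31 ≈ 208.056
Since 2.8π²/1.02² ≈ 26.562 < 31, λ₁ < 0.
The n=1 mode grows fastest (−λₙ is largest for n=1) → dominates.
Asymptotic: u ~ c₁ sin(πx/1.02) e^{4.438t} (exponential growth at rate −λ₁ ≈ 4.438).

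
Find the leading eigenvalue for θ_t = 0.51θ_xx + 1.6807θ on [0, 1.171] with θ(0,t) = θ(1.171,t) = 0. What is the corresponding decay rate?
Eigenvalues: λₙ = 0.51n²π²/1.171² - 1.6807.
First three modes:
  n=1: λ₁ = 0.51π²/1.171² - 1.6807 ≈ 1.99
  n=2: λ₂ = 2.04π²/1.171² - 1.6807 ≈ 13.002
  n=3: λ₃ = 4.59π²/1.171² - 1.6807 ≈ 31.356
Since 0.51π²/1.171² ≈ 3.671 > 1.6807, all λₙ > 0.
The n=1 mode decays slowest → dominates as t → ∞.
Asymptotic: θ ~ c₁ sin(πx/1.171) e^{-λ₁t} with decay rate λ₁ ≈ 1.99.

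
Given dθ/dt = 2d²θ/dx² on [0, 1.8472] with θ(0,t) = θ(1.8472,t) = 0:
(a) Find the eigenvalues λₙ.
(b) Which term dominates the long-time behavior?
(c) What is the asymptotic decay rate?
Eigenvalues: λₙ = 2n²π²/1.8472².
First three modes:
  n=1: λ₁ = 2π²/1.8472² ≈ 5.785
  n=2: λ₂ = 8π²/1.8472² ≈ 23.14 (4× faster decay)
  n=3: λ₃ = 18π²/1.8472² ≈ 52.065 (9× faster decay)
As t → ∞, higher modes decay exponentially faster. The n=1 mode dominates: θ ~ c₁ sin(πx/1.8472) e^{-λ₁t}.
Decay rate: λ₁ = 2π²/1.8472² ≈ 5.785.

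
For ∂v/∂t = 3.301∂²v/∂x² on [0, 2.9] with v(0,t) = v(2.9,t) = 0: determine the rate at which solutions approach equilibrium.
Eigenvalues: λₙ = 3.301n²π²/2.9².
First three modes:
  n=1: λ₁ = 3.301π²/2.9² ≈ 3.874
  n=2: λ₂ = 13.204π²/2.9² ≈ 15.496 (4× faster decay)
  n=3: λ₃ = 29.709π²/2.9² ≈ 34.865 (9× faster decay)
As t → ∞, higher modes decay exponentially faster. The n=1 mode dominates: v ~ c₁ sin(πx/2.9) e^{-λ₁t}.
Decay rate: λ₁ = 3.301π²/2.9² ≈ 3.874.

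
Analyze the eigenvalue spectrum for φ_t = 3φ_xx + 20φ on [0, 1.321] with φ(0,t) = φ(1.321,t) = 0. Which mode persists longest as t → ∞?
Eigenvalues: λₙ = 3n²π²/1.321² - 20.
First three modes:
  n=1: λ₁ = 3π²/1.321² - 20 ≈ -3.033
  n=2: λ₂ = 12π²/1.321² - 20 ≈ 47.87
  n=3: λ₃ = 27π²/1.321² - 20 ≈ 132.707
Since 3π²/1.321² ≈ 16.967 < 20, λ₁ < 0.
The n=1 mode grows fastest (−λₙ is largest for n=1) → dominates.
Asymptotic: φ ~ c₁ sin(πx/1.321) e^{3.033t} (exponential growth at rate −λ₁ ≈ 3.033).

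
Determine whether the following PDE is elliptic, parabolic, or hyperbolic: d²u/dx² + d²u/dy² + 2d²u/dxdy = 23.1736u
Rewriting in standard form: d²u/dx² + 2d²u/dxdy + d²u/dy² - 23.1736u = 0. Coefficients: A = 1, B = 2, C = 1. B² - 4AC = 0, which is zero, so the equation is parabolic.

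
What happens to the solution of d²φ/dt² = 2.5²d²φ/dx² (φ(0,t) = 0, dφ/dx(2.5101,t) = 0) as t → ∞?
φ oscillates (no decay). Energy is conserved; the solution oscillates indefinitely as standing waves.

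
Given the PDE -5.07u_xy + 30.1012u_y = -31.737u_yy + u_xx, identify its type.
Rewriting in standard form: -u_xx - 5.07u_xy + 31.737u_yy + 30.1012u_y = 0. The second-order coefficients are A = -1, B = -5.07, C = 31.737. Since B² - 4AC = 152.6529 > 0, this is a hyperbolic PDE.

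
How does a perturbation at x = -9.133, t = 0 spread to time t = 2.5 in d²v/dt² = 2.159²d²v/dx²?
Domain of influence: [-14.5305, -3.7355]. Data at x = -9.133 spreads outward at speed 2.159.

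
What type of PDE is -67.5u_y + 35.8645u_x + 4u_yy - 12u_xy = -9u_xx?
Rewriting in standard form: 9u_xx - 12u_xy + 4u_yy + 35.8645u_x - 67.5u_y = 0. With A = 9, B = -12, C = 4, the discriminant is 0. This is a parabolic PDE.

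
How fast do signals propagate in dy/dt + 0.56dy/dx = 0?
Speed = 0.56. Information travels along x - 0.56t = const (rightward).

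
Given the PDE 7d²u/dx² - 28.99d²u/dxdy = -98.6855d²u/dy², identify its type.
Rewriting in standard form: 7d²u/dx² - 28.99d²u/dxdy + 98.6855d²u/dy² = 0. The second-order coefficients are A = 7, B = -28.99, C = 98.6855. Since B² - 4AC = -1922.7739 < 0, this is an elliptic PDE.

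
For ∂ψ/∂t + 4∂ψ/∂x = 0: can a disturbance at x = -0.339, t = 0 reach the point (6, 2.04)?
No. Only data at x = -2.16 affects (6, 2.04). Advection has one-way propagation along characteristics.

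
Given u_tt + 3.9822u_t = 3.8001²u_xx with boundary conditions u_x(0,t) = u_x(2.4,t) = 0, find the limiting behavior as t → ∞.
u → constant (steady state). Damping (γ=3.9822) dissipates the nonconstant modes; with Neumann BCs the spatial average obeys M''+γM'=0 and tends to a finite limit.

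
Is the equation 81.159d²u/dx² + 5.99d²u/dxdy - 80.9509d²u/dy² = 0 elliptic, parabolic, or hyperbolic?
Computing B² - 4AC with A = 81.159, B = 5.99, C = -80.9509: discriminant = 26315.4564724 (positive). Answer: hyperbolic.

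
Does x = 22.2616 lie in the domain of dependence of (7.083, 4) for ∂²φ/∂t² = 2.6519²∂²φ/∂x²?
No. The domain of dependence is [-3.5246, 17.6906], and 22.2616 is outside this interval.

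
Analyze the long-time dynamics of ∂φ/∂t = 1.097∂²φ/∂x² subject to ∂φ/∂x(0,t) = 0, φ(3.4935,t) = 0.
Long-time behavior: φ → 0. Heat escapes through the Dirichlet boundary.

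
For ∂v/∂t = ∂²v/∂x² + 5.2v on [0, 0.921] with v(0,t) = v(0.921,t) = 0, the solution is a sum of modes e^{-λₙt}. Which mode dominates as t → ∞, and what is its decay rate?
Eigenvalues: λₙ = n²π²/0.921² - 5.2.
First three modes:
  n=1: λ₁ = π²/0.921² - 5.2 ≈ 6.435
  n=2: λ₂ = 4π²/0.921² - 5.2 ≈ 41.342
  n=3: λ₃ = 9π²/0.921² - 5.2 ≈ 99.518
Since π²/0.921² ≈ 11.635 > 5.2, all λₙ > 0.
The n=1 mode decays slowest → dominates as t → ∞.
Asymptotic: v ~ c₁ sin(πx/0.921) e^{-λ₁t} with decay rate λ₁ ≈ 6.435.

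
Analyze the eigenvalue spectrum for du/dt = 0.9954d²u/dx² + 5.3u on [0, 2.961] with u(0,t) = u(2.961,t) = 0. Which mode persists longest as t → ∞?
Eigenvalues: λₙ = 0.9954n²π²/2.961² - 5.3.
First three modes:
  n=1: λ₁ = 0.9954π²/2.961² - 5.3 ≈ -4.179
  n=2: λ₂ = 3.9816π²/2.961² - 5.3 ≈ -0.818
  n=3: λ₃ = 8.9586π²/2.961² - 5.3 ≈ 4.785
Since 0.9954π²/2.961² ≈ 1.121 < 5.3, λ₁ < 0.
The n=1 mode grows fastest (−λₙ is largest for n=1) → dominates.
Asymptotic: u ~ c₁ sin(πx/2.961) e^{4.179t} (exponential growth at rate −λ₁ ≈ 4.179).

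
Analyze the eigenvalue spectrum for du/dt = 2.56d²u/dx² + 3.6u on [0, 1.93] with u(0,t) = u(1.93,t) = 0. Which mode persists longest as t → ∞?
Eigenvalues: λₙ = 2.56n²π²/1.93² - 3.6.
First three modes:
  n=1: λ₁ = 2.56π²/1.93² - 3.6 ≈ 3.183
  n=2: λ₂ = 10.24π²/1.93² - 3.6 ≈ 23.532
  n=3: λ₃ = 23.04π²/1.93² - 3.6 ≈ 57.447
Since 2.56π²/1.93² ≈ 6.783 > 3.6, all λₙ > 0.
The n=1 mode decays slowest → dominates as t → ∞.
Asymptotic: u ~ c₁ sin(πx/1.93) e^{-λ₁t} with decay rate λ₁ ≈ 3.183.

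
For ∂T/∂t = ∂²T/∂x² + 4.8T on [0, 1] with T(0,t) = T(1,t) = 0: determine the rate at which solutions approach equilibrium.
Eigenvalues: λₙ = n²π²/1² - 4.8.
First three modes:
  n=1: λ₁ = π² - 4.8 ≈ 5.07
  n=2: λ₂ = 4π² - 4.8 ≈ 34.678
  n=3: λ₃ = 9π² - 4.8 ≈ 84.026
Since π² ≈ 9.87 > 4.8, all λₙ > 0.
The n=1 mode decays slowest → dominates as t → ∞.
Asymptotic: T ~ c₁ sin(πx/1) e^{-λ₁t} with decay rate λ₁ ≈ 5.07.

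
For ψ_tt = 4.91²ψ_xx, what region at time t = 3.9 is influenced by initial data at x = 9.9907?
Domain of influence: [-9.1583, 29.1397]. Data at x = 9.9907 spreads outward at speed 4.91.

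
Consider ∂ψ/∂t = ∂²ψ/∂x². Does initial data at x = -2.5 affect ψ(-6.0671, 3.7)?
Yes, for any finite x. The heat equation has infinite propagation speed, so all initial data affects all points at any t > 0.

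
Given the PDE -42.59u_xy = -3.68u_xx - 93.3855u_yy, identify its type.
Rewriting in standard form: 3.68u_xx - 42.59u_xy + 93.3855u_yy = 0. The second-order coefficients are A = 3.68, B = -42.59, C = 93.3855. Since B² - 4AC = 439.27354 > 0, this is a hyperbolic PDE.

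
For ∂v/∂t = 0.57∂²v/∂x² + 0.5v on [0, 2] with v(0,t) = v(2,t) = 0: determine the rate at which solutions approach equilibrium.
Eigenvalues: λₙ = 0.57n²π²/2² - 0.5.
First three modes:
  n=1: λ₁ = 0.57π²/2² - 0.5 ≈ 0.906
  n=2: λ₂ = 2.28π²/2² - 0.5 ≈ 5.126
  n=3: λ₃ = 5.13π²/2² - 0.5 ≈ 12.158
Since 0.57π²/2² ≈ 1.406 > 0.5, all λₙ > 0.
The n=1 mode decays slowest → dominates as t → ∞.
Asymptotic: v ~ c₁ sin(πx/2) e^{-λ₁t} with decay rate λ₁ ≈ 0.906.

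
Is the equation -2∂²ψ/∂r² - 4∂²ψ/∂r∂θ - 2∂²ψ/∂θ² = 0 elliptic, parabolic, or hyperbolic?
Computing B² - 4AC with A = -2, B = -4, C = -2: discriminant = 0 (zero). Answer: parabolic.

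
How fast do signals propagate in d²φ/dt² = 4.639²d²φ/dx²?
Speed = 4.639. Information travels along characteristics x = x₀ ± 4.639t.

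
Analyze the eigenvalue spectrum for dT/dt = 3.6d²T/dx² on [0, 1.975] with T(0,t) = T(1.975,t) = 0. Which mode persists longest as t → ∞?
Eigenvalues: λₙ = 3.6n²π²/1.975².
First three modes:
  n=1: λ₁ = 3.6π²/1.975² ≈ 9.109
  n=2: λ₂ = 14.4π²/1.975² ≈ 36.436 (4× faster decay)
  n=3: λ₃ = 32.4π²/1.975² ≈ 81.98 (9× faster decay)
As t → ∞, higher modes decay exponentially faster. The n=1 mode dominates: T ~ c₁ sin(πx/1.975) e^{-λ₁t}.
Decay rate: λ₁ = 3.6π²/1.975² ≈ 9.109.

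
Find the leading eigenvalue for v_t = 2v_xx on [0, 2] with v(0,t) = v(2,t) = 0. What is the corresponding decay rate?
Eigenvalues: λₙ = 2n²π²/2².
First three modes:
  n=1: λ₁ = 2π²/2² ≈ 4.935
  n=2: λ₂ = 8π²/2² ≈ 19.739 (4× faster decay)
  n=3: λ₃ = 18π²/2² ≈ 44.413 (9× faster decay)
As t → ∞, higher modes decay exponentially faster. The n=1 mode dominates: v ~ c₁ sin(πx/2) e^{-λ₁t}.
Decay rate: λ₁ = 2π²/2² ≈ 4.935.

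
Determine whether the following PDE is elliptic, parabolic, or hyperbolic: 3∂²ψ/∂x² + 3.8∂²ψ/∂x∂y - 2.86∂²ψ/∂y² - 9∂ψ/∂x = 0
Coefficients: A = 3, B = 3.8, C = -2.86. B² - 4AC = 48.76, which is positive, so the equation is hyperbolic.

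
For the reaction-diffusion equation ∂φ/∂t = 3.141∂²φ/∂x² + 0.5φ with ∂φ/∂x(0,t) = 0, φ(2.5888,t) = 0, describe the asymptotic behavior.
φ → 0. Diffusion dominates reaction (r=0.5 < κπ²/(4L²)≈1.16); solution decays.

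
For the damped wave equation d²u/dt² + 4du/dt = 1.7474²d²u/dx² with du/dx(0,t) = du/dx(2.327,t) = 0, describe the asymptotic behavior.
u → constant (steady state). Damping (γ=4) dissipates the nonconstant modes; with Neumann BCs the spatial average obeys M''+γM'=0 and tends to a finite limit.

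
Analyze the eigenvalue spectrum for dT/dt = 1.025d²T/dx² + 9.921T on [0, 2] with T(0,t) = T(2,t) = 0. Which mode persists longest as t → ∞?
Eigenvalues: λₙ = 1.025n²π²/2² - 9.921.
First three modes:
  n=1: λ₁ = 1.025π²/2² - 9.921 ≈ -7.392
  n=2: λ₂ = 4.1π²/2² - 9.921 ≈ 0.195
  n=3: λ₃ = 9.225π²/2² - 9.921 ≈ 12.841
Since 1.025π²/2² ≈ 2.529 < 9.921, λ₁ < 0.
The n=1 mode grows fastest (−λₙ is largest for n=1) → dominates.
Asymptotic: T ~ c₁ sin(πx/2) e^{7.392t} (exponential growth at rate −λ₁ ≈ 7.392).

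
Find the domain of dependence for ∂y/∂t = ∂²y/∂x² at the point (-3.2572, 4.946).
The entire real line. The heat equation has infinite propagation speed: any initial disturbance instantly affects all points (though exponentially small far away).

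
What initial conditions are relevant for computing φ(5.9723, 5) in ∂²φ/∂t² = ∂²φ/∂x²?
Domain of dependence: [0.9723, 10.9723]. Signals travel at speed 1, so data within |x - 5.9723| ≤ 1·5 = 5 can reach the point.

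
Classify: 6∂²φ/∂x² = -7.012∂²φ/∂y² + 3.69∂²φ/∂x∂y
Rewriting in standard form: 6∂²φ/∂x² - 3.69∂²φ/∂x∂y + 7.012∂²φ/∂y² = 0. Elliptic (discriminant = -154.6719).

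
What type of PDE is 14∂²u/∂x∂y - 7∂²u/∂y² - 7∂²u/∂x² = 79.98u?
Rewriting in standard form: -7∂²u/∂x² + 14∂²u/∂x∂y - 7∂²u/∂y² - 79.98u = 0. With A = -7, B = 14, C = -7, the discriminant is 0. This is a parabolic PDE.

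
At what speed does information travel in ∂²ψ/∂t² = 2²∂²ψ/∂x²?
Speed = 2. Information travels along characteristics x = x₀ ± 2t.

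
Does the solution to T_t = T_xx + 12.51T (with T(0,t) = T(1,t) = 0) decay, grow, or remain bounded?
T grows unboundedly. Reaction dominates diffusion (r=12.51 > κπ²/L²≈9.87); solution grows exponentially.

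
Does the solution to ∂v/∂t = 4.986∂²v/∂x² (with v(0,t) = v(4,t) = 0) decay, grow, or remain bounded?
v → 0. Heat diffuses out through both boundaries.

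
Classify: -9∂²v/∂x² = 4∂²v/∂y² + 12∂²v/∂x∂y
Rewriting in standard form: -9∂²v/∂x² - 12∂²v/∂x∂y - 4∂²v/∂y² = 0. Parabolic (discriminant = 0).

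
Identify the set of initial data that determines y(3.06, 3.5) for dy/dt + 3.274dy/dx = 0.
A single point: x = -8.399. The characteristic through (3.06, 3.5) is x - 3.274t = const, so x = 3.06 - 3.274·3.5 = -8.399.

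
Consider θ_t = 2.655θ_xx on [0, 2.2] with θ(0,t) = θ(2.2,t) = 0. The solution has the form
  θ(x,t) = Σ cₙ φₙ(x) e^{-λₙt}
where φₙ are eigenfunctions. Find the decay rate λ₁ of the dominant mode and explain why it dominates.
Eigenvalues: λₙ = 2.655n²π²/2.2².
First three modes:
  n=1: λ₁ = 2.655π²/2.2² ≈ 5.414
  n=2: λ₂ = 10.62π²/2.2² ≈ 21.656 (4× faster decay)
  n=3: λ₃ = 23.895π²/2.2² ≈ 48.726 (9× faster decay)
As t → ∞, higher modes decay exponentially faster. The n=1 mode dominates: θ ~ c₁ sin(πx/2.2) e^{-λ₁t}.
Decay rate: λ₁ = 2.655π²/2.2² ≈ 5.414.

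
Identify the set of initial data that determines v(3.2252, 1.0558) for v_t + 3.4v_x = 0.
A single point: x = -0.36452. The characteristic through (3.2252, 1.0558) is x - 3.4t = const, so x = 3.2252 - 3.4·1.0558 = -0.36452.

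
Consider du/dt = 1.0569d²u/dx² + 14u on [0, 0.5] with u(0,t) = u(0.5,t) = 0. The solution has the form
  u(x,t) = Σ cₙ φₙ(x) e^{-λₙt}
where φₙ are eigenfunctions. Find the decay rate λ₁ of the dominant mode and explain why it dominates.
Eigenvalues: λₙ = 1.0569n²π²/0.5² - 14.
First three modes:
  n=1: λ₁ = 1.0569π²/0.5² - 14 ≈ 27.725
  n=2: λ₂ = 4.2276π²/0.5² - 14 ≈ 152.899
  n=3: λ₃ = 9.5121π²/0.5² - 14 ≈ 361.523
Since 1.0569π²/0.5² ≈ 41.725 > 14, all λₙ > 0.
The n=1 mode decays slowest → dominates as t → ∞.
Asymptotic: u ~ c₁ sin(πx/0.5) e^{-λ₁t} with decay rate λ₁ ≈ 27.725.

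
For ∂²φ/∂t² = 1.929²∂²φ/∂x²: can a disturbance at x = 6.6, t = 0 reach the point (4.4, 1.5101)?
Yes. The domain of dependence is [1.4870171, 7.3129829], and 6.6 ∈ [1.4870171, 7.3129829].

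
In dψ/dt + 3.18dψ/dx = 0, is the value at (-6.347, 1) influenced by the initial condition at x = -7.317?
No. Only data at x = -9.527 affects (-6.347, 1). Advection has one-way propagation along characteristics.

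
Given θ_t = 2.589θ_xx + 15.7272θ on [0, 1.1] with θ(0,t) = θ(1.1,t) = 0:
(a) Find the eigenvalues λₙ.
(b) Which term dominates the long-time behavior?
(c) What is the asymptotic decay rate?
Eigenvalues: λₙ = 2.589n²π²/1.1² - 15.7272.
First three modes:
  n=1: λ₁ = 2.589π²/1.1² - 15.7272 ≈ 5.39
  n=2: λ₂ = 10.356π²/1.1² - 15.7272 ≈ 68.744
  n=3: λ₃ = 23.301π²/1.1² - 15.7272 ≈ 174.332
Since 2.589π²/1.1² ≈ 21.118 > 15.7272, all λₙ > 0.
The n=1 mode decays slowest → dominates as t → ∞.
Asymptotic: θ ~ c₁ sin(πx/1.1) e^{-λ₁t} with decay rate λ₁ ≈ 5.39.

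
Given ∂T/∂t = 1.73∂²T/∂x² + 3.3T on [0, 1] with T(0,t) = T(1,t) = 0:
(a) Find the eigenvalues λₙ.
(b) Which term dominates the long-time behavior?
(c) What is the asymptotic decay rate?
Eigenvalues: λₙ = 1.73n²π²/1² - 3.3.
First three modes:
  n=1: λ₁ = 1.73π² - 3.3 ≈ 13.774
  n=2: λ₂ = 6.92π² - 3.3 ≈ 64.998
  n=3: λ₃ = 15.57π² - 3.3 ≈ 150.37
Since 1.73π² ≈ 17.074 > 3.3, all λₙ > 0.
The n=1 mode decays slowest → dominates as t → ∞.
Asymptotic: T ~ c₁ sin(πx/1) e^{-λ₁t} with decay rate λ₁ ≈ 13.774.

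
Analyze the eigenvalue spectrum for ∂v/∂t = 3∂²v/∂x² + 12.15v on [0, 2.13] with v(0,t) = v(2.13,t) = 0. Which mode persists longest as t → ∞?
Eigenvalues: λₙ = 3n²π²/2.13² - 12.15.
First three modes:
  n=1: λ₁ = 3π²/2.13² - 12.15 ≈ -5.624
  n=2: λ₂ = 12π²/2.13² - 12.15 ≈ 13.955
  n=3: λ₃ = 27π²/2.13² - 12.15 ≈ 46.586
Since 3π²/2.13² ≈ 6.526 < 12.15, λ₁ < 0.
The n=1 mode grows fastest (−λₙ is largest for n=1) → dominates.
Asymptotic: v ~ c₁ sin(πx/2.13) e^{5.624t} (exponential growth at rate −λ₁ ≈ 5.624).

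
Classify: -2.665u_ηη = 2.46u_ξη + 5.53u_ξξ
Rewriting in standard form: -5.53u_ξξ - 2.46u_ξη - 2.665u_ηη = 0. Elliptic (discriminant = -52.8982).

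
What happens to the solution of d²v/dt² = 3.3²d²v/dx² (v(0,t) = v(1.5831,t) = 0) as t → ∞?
v oscillates (no decay). Energy is conserved; the solution oscillates indefinitely as standing waves.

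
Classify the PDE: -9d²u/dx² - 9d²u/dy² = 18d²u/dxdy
Rewriting in standard form: -9d²u/dx² - 18d²u/dxdy - 9d²u/dy² = 0. A = -9, B = -18, C = -9. Discriminant B² - 4AC = 0. Since 0 = 0, parabolic.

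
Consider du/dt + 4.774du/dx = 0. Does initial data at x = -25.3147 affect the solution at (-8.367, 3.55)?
Yes. The characteristic through (-8.367, 3.55) passes through x = -25.3147.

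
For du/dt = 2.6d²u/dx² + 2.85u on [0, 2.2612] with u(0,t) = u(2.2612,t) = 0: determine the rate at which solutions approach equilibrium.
Eigenvalues: λₙ = 2.6n²π²/2.2612² - 2.85.
First three modes:
  n=1: λ₁ = 2.6π²/2.2612² - 2.85 ≈ 2.169
  n=2: λ₂ = 10.4π²/2.2612² - 2.85 ≈ 17.225
  n=3: λ₃ = 23.4π²/2.2612² - 2.85 ≈ 42.319
Since 2.6π²/2.2612² ≈ 5.019 > 2.85, all λₙ > 0.
The n=1 mode decays slowest → dominates as t → ∞.
Asymptotic: u ~ c₁ sin(πx/2.2612) e^{-λ₁t} with decay rate λ₁ ≈ 2.169.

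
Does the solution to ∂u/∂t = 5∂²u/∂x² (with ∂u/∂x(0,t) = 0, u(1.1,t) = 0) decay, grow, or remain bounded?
u → 0. Heat escapes through the Dirichlet boundary.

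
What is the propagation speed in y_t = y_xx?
Infinite. The heat equation is parabolic, not hyperbolic, so disturbances propagate instantly.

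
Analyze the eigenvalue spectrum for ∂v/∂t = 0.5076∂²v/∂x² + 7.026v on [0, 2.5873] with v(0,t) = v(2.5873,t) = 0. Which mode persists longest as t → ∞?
Eigenvalues: λₙ = 0.5076n²π²/2.5873² - 7.026.
First three modes:
  n=1: λ₁ = 0.5076π²/2.5873² - 7.026 ≈ -6.278
  n=2: λ₂ = 2.0304π²/2.5873² - 7.026 ≈ -4.032
  n=3: λ₃ = 4.5684π²/2.5873² - 7.026 ≈ -0.29
Since 0.5076π²/2.5873² ≈ 0.748 < 7.026, λ₁ < 0.
The n=1 mode grows fastest (−λₙ is largest for n=1) → dominates.
Asymptotic: v ~ c₁ sin(πx/2.5873) e^{6.278t} (exponential growth at rate −λ₁ ≈ 6.278).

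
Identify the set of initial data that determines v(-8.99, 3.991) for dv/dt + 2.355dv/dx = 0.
A single point: x = -18.388805. The characteristic through (-8.99, 3.991) is x - 2.355t = const, so x = -8.99 - 2.355·3.991 = -18.388805.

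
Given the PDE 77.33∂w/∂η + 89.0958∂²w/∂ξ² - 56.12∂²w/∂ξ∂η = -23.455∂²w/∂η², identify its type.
Rewriting in standard form: 89.0958∂²w/∂ξ² - 56.12∂²w/∂ξ∂η + 23.455∂²w/∂η² + 77.33∂w/∂η = 0. The second-order coefficients are A = 89.0958, B = -56.12, C = 23.455. Since B² - 4AC = -5209.513556 < 0, this is an elliptic PDE.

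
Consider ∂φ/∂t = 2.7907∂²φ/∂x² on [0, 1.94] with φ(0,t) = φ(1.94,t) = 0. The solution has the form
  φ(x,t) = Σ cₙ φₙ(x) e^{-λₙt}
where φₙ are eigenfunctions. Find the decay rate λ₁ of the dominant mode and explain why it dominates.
Eigenvalues: λₙ = 2.7907n²π²/1.94².
First three modes:
  n=1: λ₁ = 2.7907π²/1.94² ≈ 7.318
  n=2: λ₂ = 11.1628π²/1.94² ≈ 29.273 (4× faster decay)
  n=3: λ₃ = 25.1163π²/1.94² ≈ 65.865 (9× faster decay)
As t → ∞, higher modes decay exponentially faster. The n=1 mode dominates: φ ~ c₁ sin(πx/1.94) e^{-λ₁t}.
Decay rate: λ₁ = 2.7907π²/1.94² ≈ 7.318.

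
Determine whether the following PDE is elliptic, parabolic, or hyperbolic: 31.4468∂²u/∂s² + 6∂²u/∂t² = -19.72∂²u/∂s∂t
Rewriting in standard form: 31.4468∂²u/∂s² + 19.72∂²u/∂s∂t + 6∂²u/∂t² = 0. Coefficients: A = 31.4468, B = 19.72, C = 6. B² - 4AC = -365.8448, which is negative, so the equation is elliptic.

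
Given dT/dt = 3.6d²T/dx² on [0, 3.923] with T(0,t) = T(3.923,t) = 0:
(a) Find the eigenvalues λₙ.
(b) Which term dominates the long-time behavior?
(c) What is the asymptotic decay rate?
Eigenvalues: λₙ = 3.6n²π²/3.923².
First three modes:
  n=1: λ₁ = 3.6π²/3.923² ≈ 2.309
  n=2: λ₂ = 14.4π²/3.923² ≈ 9.235 (4× faster decay)
  n=3: λ₃ = 32.4π²/3.923² ≈ 20.778 (9× faster decay)
As t → ∞, higher modes decay exponentially faster. The n=1 mode dominates: T ~ c₁ sin(πx/3.923) e^{-λ₁t}.
Decay rate: λ₁ = 3.6π²/3.923² ≈ 2.309.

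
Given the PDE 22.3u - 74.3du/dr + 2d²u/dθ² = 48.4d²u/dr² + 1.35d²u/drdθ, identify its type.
Rewriting in standard form: -48.4d²u/dr² - 1.35d²u/drdθ + 2d²u/dθ² - 74.3du/dr + 22.3u = 0. The second-order coefficients are A = -48.4, B = -1.35, C = 2. Since B² - 4AC = 389.0225 > 0, this is a hyperbolic PDE.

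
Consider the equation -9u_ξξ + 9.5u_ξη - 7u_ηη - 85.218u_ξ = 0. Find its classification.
Elliptic. (A = -9, B = 9.5, C = -7 gives B² - 4AC = -161.75.)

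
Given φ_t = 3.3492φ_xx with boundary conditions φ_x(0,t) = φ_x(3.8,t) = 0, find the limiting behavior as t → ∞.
φ → constant (steady state). Heat is conserved (no flux at boundaries); solution approaches the spatial average.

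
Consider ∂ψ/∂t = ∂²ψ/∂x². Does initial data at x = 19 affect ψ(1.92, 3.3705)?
Yes, for any finite x. The heat equation has infinite propagation speed, so all initial data affects all points at any t > 0.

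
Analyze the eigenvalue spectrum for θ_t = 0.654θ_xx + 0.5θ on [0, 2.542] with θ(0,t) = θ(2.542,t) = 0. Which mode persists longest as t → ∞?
Eigenvalues: λₙ = 0.654n²π²/2.542² - 0.5.
First three modes:
  n=1: λ₁ = 0.654π²/2.542² - 0.5 ≈ 0.499
  n=2: λ₂ = 2.616π²/2.542² - 0.5 ≈ 3.496
  n=3: λ₃ = 5.886π²/2.542² - 0.5 ≈ 8.49
Since 0.654π²/2.542² ≈ 0.999 > 0.5, all λₙ > 0.
The n=1 mode decays slowest → dominates as t → ∞.
Asymptotic: θ ~ c₁ sin(πx/2.542) e^{-λ₁t} with decay rate λ₁ ≈ 0.499.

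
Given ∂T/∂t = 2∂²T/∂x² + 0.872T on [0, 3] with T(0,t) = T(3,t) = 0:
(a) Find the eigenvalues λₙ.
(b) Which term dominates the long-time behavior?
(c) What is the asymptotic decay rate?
Eigenvalues: λₙ = 2n²π²/3² - 0.872.
First three modes:
  n=1: λ₁ = 2π²/3² - 0.872 ≈ 1.321
  n=2: λ₂ = 8π²/3² - 0.872 ≈ 7.901
  n=3: λ₃ = 18π²/3² - 0.872 ≈ 18.867
Since 2π²/3² ≈ 2.193 > 0.872, all λₙ > 0.
The n=1 mode decays slowest → dominates as t → ∞.
Asymptotic: T ~ c₁ sin(πx/3) e^{-λ₁t} with decay rate λ₁ ≈ 1.321.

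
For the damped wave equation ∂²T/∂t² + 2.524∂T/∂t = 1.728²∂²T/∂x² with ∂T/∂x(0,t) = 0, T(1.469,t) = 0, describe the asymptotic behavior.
T → 0. Damping (γ=2.524) dissipates energy; oscillations decay exponentially.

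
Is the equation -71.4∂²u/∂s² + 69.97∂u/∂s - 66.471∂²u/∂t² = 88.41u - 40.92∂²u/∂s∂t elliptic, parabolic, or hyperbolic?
Rewriting in standard form: -71.4∂²u/∂s² + 40.92∂²u/∂s∂t - 66.471∂²u/∂t² + 69.97∂u/∂s - 88.41u = 0. Computing B² - 4AC with A = -71.4, B = 40.92, C = -66.471: discriminant = -17309.6712 (negative). Answer: elliptic.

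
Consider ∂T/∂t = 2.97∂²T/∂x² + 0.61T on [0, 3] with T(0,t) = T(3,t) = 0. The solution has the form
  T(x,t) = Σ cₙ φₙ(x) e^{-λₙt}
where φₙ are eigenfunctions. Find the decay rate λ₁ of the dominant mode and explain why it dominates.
Eigenvalues: λₙ = 2.97n²π²/3² - 0.61.
First three modes:
  n=1: λ₁ = 2.97π²/3² - 0.61 ≈ 2.647
  n=2: λ₂ = 11.88π²/3² - 0.61 ≈ 12.418
  n=3: λ₃ = 26.73π²/3² - 0.61 ≈ 28.703
Since 2.97π²/3² ≈ 3.257 > 0.61, all λₙ > 0.
The n=1 mode decays slowest → dominates as t → ∞.
Asymptotic: T ~ c₁ sin(πx/3) e^{-λ₁t} with decay rate λ₁ ≈ 2.647.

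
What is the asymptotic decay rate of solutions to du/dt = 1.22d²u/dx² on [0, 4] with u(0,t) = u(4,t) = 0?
Eigenvalues: λₙ = 1.22n²π²/4².
First three modes:
  n=1: λ₁ = 1.22π²/4² ≈ 0.753
  n=2: λ₂ = 4.88π²/4² ≈ 3.01 (4× faster decay)
  n=3: λ₃ = 10.98π²/4² ≈ 6.773 (9× faster decay)
As t → ∞, higher modes decay exponentially faster. The n=1 mode dominates: u ~ c₁ sin(πx/4) e^{-λ₁t}.
Decay rate: λ₁ = 1.22π²/4² ≈ 0.753.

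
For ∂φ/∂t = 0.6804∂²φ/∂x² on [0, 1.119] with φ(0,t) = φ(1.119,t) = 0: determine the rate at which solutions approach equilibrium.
Eigenvalues: λₙ = 0.6804n²π²/1.119².
First three modes:
  n=1: λ₁ = 0.6804π²/1.119² ≈ 5.363
  n=2: λ₂ = 2.7216π²/1.119² ≈ 21.452 (4× faster decay)
  n=3: λ₃ = 6.1236π²/1.119² ≈ 48.267 (9× faster decay)
As t → ∞, higher modes decay exponentially faster. The n=1 mode dominates: φ ~ c₁ sin(πx/1.119) e^{-λ₁t}.
Decay rate: λ₁ = 0.6804π²/1.119² ≈ 5.363.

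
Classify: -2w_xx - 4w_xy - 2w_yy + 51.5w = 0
Parabolic (discriminant = 0).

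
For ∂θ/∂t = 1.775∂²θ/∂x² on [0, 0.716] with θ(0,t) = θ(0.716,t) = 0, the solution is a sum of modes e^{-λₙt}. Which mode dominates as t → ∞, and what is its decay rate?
Eigenvalues: λₙ = 1.775n²π²/0.716².
First three modes:
  n=1: λ₁ = 1.775π²/0.716² ≈ 34.172
  n=2: λ₂ = 7.1π²/0.716² ≈ 136.689 (4× faster decay)
  n=3: λ₃ = 15.975π²/0.716² ≈ 307.549 (9× faster decay)
As t → ∞, higher modes decay exponentially faster. The n=1 mode dominates: θ ~ c₁ sin(πx/0.716) e^{-λ₁t}.
Decay rate: λ₁ = 1.775π²/0.716² ≈ 34.172.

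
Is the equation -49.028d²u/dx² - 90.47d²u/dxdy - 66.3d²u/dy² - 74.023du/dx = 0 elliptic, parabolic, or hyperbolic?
Computing B² - 4AC with A = -49.028, B = -90.47, C = -66.3: discriminant = -4817.4047 (negative). Answer: elliptic.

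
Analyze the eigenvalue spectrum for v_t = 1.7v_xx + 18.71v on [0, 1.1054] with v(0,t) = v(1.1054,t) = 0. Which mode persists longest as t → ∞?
Eigenvalues: λₙ = 1.7n²π²/1.1054² - 18.71.
First three modes:
  n=1: λ₁ = 1.7π²/1.1054² - 18.71 ≈ -4.979
  n=2: λ₂ = 6.8π²/1.1054² - 18.71 ≈ 36.215
  n=3: λ₃ = 15.3π²/1.1054² - 18.71 ≈ 104.871
Since 1.7π²/1.1054² ≈ 13.731 < 18.71, λ₁ < 0.
The n=1 mode grows fastest (−λₙ is largest for n=1) → dominates.
Asymptotic: v ~ c₁ sin(πx/1.1054) e^{4.979t} (exponential growth at rate −λ₁ ≈ 4.979).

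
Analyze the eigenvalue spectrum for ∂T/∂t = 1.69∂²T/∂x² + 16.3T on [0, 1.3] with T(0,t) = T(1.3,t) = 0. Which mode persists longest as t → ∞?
Eigenvalues: λₙ = 1.69n²π²/1.3² - 16.3.
First three modes:
  n=1: λ₁ = 1.69π²/1.3² - 16.3 ≈ -6.43
  n=2: λ₂ = 6.76π²/1.3² - 16.3 ≈ 23.178
  n=3: λ₃ = 15.21π²/1.3² - 16.3 ≈ 72.526
Since 1.69π²/1.3² ≈ 9.87 < 16.3, λ₁ < 0.
The n=1 mode grows fastest (−λₙ is largest for n=1) → dominates.
Asymptotic: T ~ c₁ sin(πx/1.3) e^{6.43t} (exponential growth at rate −λ₁ ≈ 6.43).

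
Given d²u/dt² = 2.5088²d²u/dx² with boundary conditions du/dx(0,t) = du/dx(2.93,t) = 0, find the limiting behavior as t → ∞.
u oscillates about a mean that drifts linearly in t (generically unbounded; no decay). There is no damping, so the nonconstant modes persist as standing waves (energy conserved, no decay). But with Neumann conditions at both ends the constant mode has eigenvalue 0: the spatial mean M(t) of u satisfies M'' = 0, so M(t) = M(0) + M'(0)·t. Unless the initial velocity has zero mean (∫u_t(x,0)dx = 0), the solution grows linearly in t (unbounded, though not exponentially); if it does have zero mean, the solution stays bounded and simply oscillates.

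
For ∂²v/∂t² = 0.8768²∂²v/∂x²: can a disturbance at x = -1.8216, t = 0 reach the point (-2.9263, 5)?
Yes. The domain of dependence is [-7.3103, 1.4577], and -1.8216 ∈ [-7.3103, 1.4577].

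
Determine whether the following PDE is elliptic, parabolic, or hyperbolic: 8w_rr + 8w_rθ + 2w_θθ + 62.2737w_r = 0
Coefficients: A = 8, B = 8, C = 2. B² - 4AC = 0, which is zero, so the equation is parabolic.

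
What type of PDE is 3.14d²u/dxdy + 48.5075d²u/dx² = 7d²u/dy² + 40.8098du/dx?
Rewriting in standard form: 48.5075d²u/dx² + 3.14d²u/dxdy - 7d²u/dy² - 40.8098du/dx = 0. With A = 48.5075, B = 3.14, C = -7, the discriminant is 1368.0696. This is a hyperbolic PDE.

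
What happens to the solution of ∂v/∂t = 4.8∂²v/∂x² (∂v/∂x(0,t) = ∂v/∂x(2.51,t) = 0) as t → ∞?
v → constant (steady state). Heat is conserved (no flux at boundaries); solution approaches the spatial average.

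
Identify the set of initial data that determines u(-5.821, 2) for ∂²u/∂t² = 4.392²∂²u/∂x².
Domain of dependence: [-14.605, 2.963]. Signals travel at speed 4.392, so data within |x - -5.821| ≤ 4.392·2 = 8.784 can reach the point.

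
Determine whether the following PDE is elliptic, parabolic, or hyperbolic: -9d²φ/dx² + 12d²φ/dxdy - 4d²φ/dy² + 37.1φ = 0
Coefficients: A = -9, B = 12, C = -4. B² - 4AC = 0, which is zero, so the equation is parabolic.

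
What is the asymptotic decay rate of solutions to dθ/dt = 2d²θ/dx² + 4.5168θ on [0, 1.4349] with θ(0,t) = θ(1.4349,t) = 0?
Eigenvalues: λₙ = 2n²π²/1.4349² - 4.5168.
First three modes:
  n=1: λ₁ = 2π²/1.4349² - 4.5168 ≈ 5.07
  n=2: λ₂ = 8π²/1.4349² - 4.5168 ≈ 33.832
  n=3: λ₃ = 18π²/1.4349² - 4.5168 ≈ 81.767
Since 2π²/1.4349² ≈ 9.587 > 4.5168, all λₙ > 0.
The n=1 mode decays slowest → dominates as t → ∞.
Asymptotic: θ ~ c₁ sin(πx/1.4349) e^{-λ₁t} with decay rate λ₁ ≈ 5.07.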